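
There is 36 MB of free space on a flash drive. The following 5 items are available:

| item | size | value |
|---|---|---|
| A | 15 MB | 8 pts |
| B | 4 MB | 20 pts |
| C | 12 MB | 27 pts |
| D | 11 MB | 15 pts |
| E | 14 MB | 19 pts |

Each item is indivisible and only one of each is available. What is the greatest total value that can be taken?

Check high-value combinations within 36 MB:
- B+C+E: size 4+12+14=30, value 20+27+19=66
- B+C+D: size 4+12+11=27, value 20+27+15=62
- A+B+C: size 15+4+12=31, value 8+20+27=55
- B+D+E: size 4+11+14=29, value 20+15+19=54
Best: 66 pts.

66 pts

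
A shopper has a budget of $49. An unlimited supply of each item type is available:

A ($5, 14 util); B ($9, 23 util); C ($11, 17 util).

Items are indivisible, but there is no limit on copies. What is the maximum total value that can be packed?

135 util

Best value-per-unit is A at 14/5; filling with it alone gives 9×14 = 126.
Optimal mix: 8×A + 1×B → cost 49, value 135.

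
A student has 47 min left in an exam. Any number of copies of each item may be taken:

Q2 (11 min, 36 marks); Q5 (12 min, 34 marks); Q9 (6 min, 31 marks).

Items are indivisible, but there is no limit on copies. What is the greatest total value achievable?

222 marks

Best value-per-unit is Q9 at 31/6; filling with it alone gives 7×31 = 217.
Optimal mix: 1×Q2 + 6×Q9 → time 47, value 222.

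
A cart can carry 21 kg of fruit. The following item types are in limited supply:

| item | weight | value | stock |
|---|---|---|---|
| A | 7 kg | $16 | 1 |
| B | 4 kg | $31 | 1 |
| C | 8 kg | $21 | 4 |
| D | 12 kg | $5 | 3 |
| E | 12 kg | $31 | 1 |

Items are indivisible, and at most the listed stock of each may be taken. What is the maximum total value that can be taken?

Top feasible selections:
- 1×B + 2×C: weight 20, value 73
- 1×A + 1×B + 1×C: weight 19, value 68
- 1×B + 1×E: weight 16, value 62
Best: $73.

$73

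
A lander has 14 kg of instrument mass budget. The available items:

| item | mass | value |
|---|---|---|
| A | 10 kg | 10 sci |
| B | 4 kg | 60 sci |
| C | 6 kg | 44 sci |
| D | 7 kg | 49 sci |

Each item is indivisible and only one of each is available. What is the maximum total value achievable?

Check high-value combinations within 14 kg:
- B+D: mass 4+7=11, value 60+49=109
- B+C: mass 4+6=10, value 60+44=104
- C+D: mass 6+7=13, value 44+49=93
- A+B: mass 10+4=14, value 10+60=70
Best: 109 sci.

109 sci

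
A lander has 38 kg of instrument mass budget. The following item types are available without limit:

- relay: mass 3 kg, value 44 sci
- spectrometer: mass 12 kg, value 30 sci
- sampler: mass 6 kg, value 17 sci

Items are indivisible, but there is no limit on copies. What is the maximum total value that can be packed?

528 sci

Best value-per-unit is relay at 44/3, and filling with it alone uses mass 12×3=36. No mix of the others beats 12×44 = 528.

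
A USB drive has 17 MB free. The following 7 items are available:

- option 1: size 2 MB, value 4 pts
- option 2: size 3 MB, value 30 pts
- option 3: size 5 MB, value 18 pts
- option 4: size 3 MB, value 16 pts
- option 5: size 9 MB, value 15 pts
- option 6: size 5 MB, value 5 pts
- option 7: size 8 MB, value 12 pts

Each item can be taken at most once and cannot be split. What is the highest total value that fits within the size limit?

69 pts

Check high-value combinations within 17 MB:
- option 2+option 3+option 4+option 6: size 3+5+3+5=16, value 30+18+16+5=69
- option 1+option 2+option 3+option 4: size 2+3+5+3=13, value 4+30+18+16=68
- option 1+option 2+option 4+option 5: size 2+3+3+9=17, value 4+30+16+15=65
Best: 69 pts.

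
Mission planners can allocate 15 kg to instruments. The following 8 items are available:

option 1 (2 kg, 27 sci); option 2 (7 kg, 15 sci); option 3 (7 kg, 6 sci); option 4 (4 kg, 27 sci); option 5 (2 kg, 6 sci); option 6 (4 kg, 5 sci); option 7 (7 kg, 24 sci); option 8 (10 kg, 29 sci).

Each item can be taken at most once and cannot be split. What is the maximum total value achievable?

Check high-value combinations within 15 kg:
- option 1+option 4+option 5+option 7: mass 2+4+2+7=15, value 27+27+6+24=84
- option 1+option 4+option 7: mass 2+4+7=13, value 27+27+24=78
- option 1+option 2+option 4+option 5: mass 2+7+4+2=15, value 27+15+27+6=75
- option 1+option 2+option 4: mass 2+7+4=13, value 27+15+27=69
- option 1+option 3+option 4+option 5: mass 2+7+4+2=15, value 27+6+27+6=66
Best: 84 sci.

84 sci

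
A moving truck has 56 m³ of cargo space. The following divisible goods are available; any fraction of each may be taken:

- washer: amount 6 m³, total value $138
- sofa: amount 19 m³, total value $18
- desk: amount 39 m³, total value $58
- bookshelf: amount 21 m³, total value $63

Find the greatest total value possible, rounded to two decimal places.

Take in order of value per unit:
- washer (138/6 per unit): all 6 → value 138, running total 138.00
- bookshelf (63/21 per unit): all 21 → value 63, running total 201.00
- desk (58/39 per unit): 29 of 39 → value 29×58/39 = 43.1282, running total 244.13
Total 244.13.

244.13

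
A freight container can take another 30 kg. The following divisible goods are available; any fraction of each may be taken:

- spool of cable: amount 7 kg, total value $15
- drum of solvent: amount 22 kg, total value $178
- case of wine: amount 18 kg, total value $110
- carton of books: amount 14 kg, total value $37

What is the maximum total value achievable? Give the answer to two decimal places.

226.89

Take in order of value per unit:
- drum of solvent (178/22 per unit): all 22 → value 178, running total 178.00
- case of wine (110/18 per unit): 8 of 18 → value 8×110/18 = 48.8889, running total 226.89
Total 226.89.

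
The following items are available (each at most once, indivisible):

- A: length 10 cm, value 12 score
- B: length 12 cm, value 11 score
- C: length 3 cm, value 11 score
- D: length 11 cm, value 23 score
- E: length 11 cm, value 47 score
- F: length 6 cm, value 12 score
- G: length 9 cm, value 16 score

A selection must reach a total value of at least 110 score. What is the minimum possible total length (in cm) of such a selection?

47

Subsets with value ≥ 110, sorted by total length:
- A+D+E+F+G: length 47, value 110
- A+C+D+E+F+G: length 50, value 121
- B+C+D+E+F+G: length 52, value 120
Minimum length: 47 cm.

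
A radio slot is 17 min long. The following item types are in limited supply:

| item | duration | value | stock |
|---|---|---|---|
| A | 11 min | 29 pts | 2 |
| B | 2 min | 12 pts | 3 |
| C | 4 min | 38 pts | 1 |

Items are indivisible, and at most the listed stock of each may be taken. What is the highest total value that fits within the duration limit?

79 pts

Best selections within duration 17 and stock limits:
- 1×A + 1×B + 1×C: duration 17, value 79
- 3×B + 1×C: duration 10, value 74
- 1×A + 1×C: duration 15, value 67
- 1×A + 3×B: duration 17, value 65
Best: 79 pts.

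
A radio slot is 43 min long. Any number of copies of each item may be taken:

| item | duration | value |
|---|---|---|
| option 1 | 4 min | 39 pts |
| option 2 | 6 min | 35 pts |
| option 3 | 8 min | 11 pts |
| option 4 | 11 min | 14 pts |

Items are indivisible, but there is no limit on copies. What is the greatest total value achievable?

Best value-per-unit is option 1 at 39/4, and filling with it alone uses duration 10×4=40. No mix of the others beats 10×39 = 390.

390 pts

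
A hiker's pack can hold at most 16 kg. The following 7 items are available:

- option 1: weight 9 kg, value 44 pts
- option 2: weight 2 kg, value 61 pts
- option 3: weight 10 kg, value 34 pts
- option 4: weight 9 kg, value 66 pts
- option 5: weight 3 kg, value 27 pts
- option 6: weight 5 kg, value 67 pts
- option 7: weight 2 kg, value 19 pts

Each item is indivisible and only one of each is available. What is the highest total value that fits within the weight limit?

Check high-value combinations within 16 kg:
- option 2+option 4+option 6: weight 2+9+5=16, value 61+66+67=194
- option 2+option 5+option 6+option 7: weight 2+3+5+2=12, value 61+27+67+19=174
- option 2+option 4+option 5+option 7: weight 2+9+3+2=16, value 61+66+27+19=173
- option 1+option 2+option 6: weight 9+2+5=16, value 44+61+67=172
Best: 194 pts.

194 pts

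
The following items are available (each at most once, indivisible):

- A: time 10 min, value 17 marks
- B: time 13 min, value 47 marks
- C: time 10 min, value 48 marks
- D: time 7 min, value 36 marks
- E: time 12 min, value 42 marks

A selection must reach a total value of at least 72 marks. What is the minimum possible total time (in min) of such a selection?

Subsets with value ≥ 72, sorted by total time:
- C+D: time 17, value 84
- D+E: time 19, value 78
Minimum time: 17 min.

17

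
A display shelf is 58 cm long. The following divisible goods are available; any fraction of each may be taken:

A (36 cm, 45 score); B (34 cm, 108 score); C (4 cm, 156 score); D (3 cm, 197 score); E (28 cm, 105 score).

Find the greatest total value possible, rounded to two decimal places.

Take in order of value per unit:
- D (197/3 per unit): all 3 → value 197, running total 197.00
- C (156/4 per unit): all 4 → value 156, running total 353.00
- E (105/28 per unit): all 28 → value 105, running total 458.00
- B (108/34 per unit): 23 of 34 → value 23×108/34 = 73.0588, running total 531.06
Total 531.06.

531.06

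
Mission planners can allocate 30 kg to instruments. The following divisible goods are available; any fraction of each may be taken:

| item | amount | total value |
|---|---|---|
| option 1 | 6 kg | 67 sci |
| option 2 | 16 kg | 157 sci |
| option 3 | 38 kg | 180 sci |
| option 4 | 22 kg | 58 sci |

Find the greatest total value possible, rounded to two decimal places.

Take in order of value per unit:
- option 1 (67/6 per unit): all 6 → value 67, running total 67.00
- option 2 (157/16 per unit): all 16 → value 157, running total 224.00
- option 3 (180/38 per unit): 8 of 38 → value 8×180/38 = 37.8947, running total 261.89
Total 261.89.

261.89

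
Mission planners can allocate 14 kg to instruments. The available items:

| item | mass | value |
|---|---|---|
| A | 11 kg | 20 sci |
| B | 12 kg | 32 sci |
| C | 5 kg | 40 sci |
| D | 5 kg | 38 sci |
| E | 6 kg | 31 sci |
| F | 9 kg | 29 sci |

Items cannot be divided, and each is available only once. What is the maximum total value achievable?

78 sci

Check high-value combinations within 14 kg:
- C+D: mass 5+5=10, value 40+38=78
- C+E: mass 5+6=11, value 40+31=71
- D+E: mass 5+6=11, value 38+31=69
- C+F: mass 5+9=14, value 40+29=69
Best: 78 sci.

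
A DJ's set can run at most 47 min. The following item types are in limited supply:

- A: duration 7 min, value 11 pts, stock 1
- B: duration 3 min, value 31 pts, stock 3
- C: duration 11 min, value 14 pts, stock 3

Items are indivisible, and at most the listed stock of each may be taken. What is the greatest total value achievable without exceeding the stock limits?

135 pts

Best selections within duration 47 and stock limits:
- 3×B + 3×C: duration 42, value 135
- 1×A + 3×B + 2×C: duration 38, value 132
- 3×B + 2×C: duration 31, value 121
Best: 135 pts.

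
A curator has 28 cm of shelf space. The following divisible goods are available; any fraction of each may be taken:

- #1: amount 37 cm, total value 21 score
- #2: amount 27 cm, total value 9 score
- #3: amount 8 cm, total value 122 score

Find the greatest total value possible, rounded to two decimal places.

133.35

Take in order of value per unit:
- #3 (122/8 per unit): all 8 → value 122, running total 122.00
- #1 (21/37 per unit): 20 of 37 → value 20×21/37 = 11.3514, running total 133.35
Total 133.35.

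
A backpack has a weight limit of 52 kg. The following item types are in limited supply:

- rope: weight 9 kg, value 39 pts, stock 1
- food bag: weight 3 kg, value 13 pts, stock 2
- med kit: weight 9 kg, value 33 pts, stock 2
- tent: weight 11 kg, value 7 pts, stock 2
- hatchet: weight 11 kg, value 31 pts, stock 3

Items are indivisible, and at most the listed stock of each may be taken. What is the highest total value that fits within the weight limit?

Best selections within weight 52 and stock limits:
- 1×rope + 1×food bag + 2×med kit + 2×hatchet: weight 52, value 180
- 1×rope + 2×med kit + 2×hatchet: weight 49, value 167
- 1×rope + 1×med kit + 3×hatchet: weight 51, value 165
Best: 180 pts.

180 pts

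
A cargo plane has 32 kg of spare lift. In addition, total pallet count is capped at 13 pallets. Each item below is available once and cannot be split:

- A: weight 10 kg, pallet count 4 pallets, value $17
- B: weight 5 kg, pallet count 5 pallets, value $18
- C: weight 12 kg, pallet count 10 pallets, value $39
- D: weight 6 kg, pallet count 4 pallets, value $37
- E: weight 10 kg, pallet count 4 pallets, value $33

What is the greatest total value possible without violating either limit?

Feasible sets respecting both limits:
- B+D+E: weight 21, pallet count 13, value 88
- A+D+E: weight 26, pallet count 12, value 87
- A+B+D: weight 21, pallet count 13, value 72
Best: $88.

$88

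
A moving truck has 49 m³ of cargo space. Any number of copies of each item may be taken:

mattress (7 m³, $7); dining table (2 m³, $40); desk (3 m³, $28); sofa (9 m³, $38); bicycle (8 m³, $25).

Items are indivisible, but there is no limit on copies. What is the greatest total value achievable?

$960

Best value-per-unit is dining table at 40/2, and filling with it alone uses volume 24×2=48. No mix of the others beats 24×40 = 960.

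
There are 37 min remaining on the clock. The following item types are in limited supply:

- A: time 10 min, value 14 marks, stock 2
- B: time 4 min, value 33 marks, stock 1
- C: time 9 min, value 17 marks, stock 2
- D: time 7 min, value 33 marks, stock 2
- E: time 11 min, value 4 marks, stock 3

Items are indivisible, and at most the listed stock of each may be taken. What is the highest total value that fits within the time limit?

133 marks

Top feasible selections:
- 1×B + 2×C + 2×D: time 36, value 133
- 1×A + 1×B + 1×C + 2×D: time 37, value 130
- 1×B + 1×C + 2×D: time 27, value 116
Best: 133 marks.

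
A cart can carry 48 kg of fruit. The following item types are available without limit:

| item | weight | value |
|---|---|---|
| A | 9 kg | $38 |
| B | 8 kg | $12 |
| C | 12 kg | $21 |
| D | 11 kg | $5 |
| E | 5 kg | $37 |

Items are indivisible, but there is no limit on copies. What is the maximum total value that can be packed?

$333

Best value-per-unit is E at 37/5, and filling with it alone uses weight 9×5=45. No mix of the others beats 9×37 = 333.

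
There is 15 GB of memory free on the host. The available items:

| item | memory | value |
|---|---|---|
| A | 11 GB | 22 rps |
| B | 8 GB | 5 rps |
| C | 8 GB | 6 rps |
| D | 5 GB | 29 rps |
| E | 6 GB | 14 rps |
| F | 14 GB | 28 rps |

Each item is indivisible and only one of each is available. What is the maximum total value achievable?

This is a 0/1 knapsack; check combinations near the capacity.
- D+E: memory 5+6=11, value 29+14=43
- C+D: memory 8+5=13, value 6+29=35
- B+D: memory 8+5=13, value 5+29=34
- D: memory 5, value 29
Best: 43 rps.

43 rps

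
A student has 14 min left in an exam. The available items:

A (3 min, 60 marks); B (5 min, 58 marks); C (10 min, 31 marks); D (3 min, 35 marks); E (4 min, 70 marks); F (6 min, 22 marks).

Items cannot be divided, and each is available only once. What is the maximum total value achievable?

Check high-value combinations within 14 min:
- A+B+E: time 3+5+4=12, value 60+58+70=188
- A+D+E: time 3+3+4=10, value 60+35+70=165
- B+D+E: time 5+3+4=12, value 58+35+70=163
- A+B+D: time 3+5+3=11, value 60+58+35=153
- A+E+F: time 3+4+6=13, value 60+70+22=152
Best: 188 marks.

188 marks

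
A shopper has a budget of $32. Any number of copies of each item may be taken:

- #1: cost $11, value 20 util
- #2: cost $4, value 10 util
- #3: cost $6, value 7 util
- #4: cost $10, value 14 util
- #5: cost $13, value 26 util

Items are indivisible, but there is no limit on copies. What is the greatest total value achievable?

80 util

Best value-per-unit is #2 at 10/4, and filling with it alone uses cost 8×4=32. No mix of the others beats 8×10 = 80.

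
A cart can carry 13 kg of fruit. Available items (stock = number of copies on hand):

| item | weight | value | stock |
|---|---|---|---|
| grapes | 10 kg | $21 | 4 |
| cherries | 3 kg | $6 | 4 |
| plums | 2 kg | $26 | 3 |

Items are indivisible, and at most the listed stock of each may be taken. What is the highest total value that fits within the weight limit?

Best selections within weight 13 and stock limits:
- 2×cherries + 3×plums: weight 12, value 90
- 1×cherries + 3×plums: weight 9, value 84
- 3×plums: weight 6, value 78
Best: $90.

$90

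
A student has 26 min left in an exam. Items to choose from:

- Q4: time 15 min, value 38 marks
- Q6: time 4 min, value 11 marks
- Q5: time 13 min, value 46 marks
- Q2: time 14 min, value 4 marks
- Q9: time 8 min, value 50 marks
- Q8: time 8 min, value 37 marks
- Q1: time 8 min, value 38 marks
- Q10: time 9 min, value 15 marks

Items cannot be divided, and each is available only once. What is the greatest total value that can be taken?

125 marks

Check high-value combinations within 26 min:
- Q9+Q8+Q1: time 8+8+8=24, value 50+37+38=125
- Q6+Q5+Q9: time 4+13+8=25, value 11+46+50=107
- Q9+Q1+Q10: time 8+8+9=25, value 50+38+15=103
Best: 125 marks.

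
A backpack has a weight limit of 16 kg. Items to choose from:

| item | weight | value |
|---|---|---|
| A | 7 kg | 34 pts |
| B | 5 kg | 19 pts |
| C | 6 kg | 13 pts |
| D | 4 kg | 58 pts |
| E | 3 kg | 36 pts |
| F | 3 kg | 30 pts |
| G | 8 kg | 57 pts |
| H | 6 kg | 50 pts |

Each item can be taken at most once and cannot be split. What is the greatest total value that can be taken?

Check high-value combinations within 16 kg:
- D+E+F+H: weight 4+3+3+6=16, value 58+36+30+50=174
- D+E+G: weight 4+3+8=15, value 58+36+57=151
- D+F+G: weight 4+3+8=15, value 58+30+57=145
- D+E+H: weight 4+3+6=13, value 58+36+50=144
- B+D+E+F: weight 5+4+3+3=15, value 19+58+36+30=143
Best: 174 pts.

174 pts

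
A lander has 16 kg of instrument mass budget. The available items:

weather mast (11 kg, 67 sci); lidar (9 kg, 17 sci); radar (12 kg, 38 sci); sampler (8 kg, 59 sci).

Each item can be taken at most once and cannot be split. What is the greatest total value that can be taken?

67 sci

This is a 0/1 knapsack; check combinations near the capacity.
- weather mast: mass 11, value 67
- sampler: mass 8, value 59
- radar: mass 12, value 38
Best: 67 sci.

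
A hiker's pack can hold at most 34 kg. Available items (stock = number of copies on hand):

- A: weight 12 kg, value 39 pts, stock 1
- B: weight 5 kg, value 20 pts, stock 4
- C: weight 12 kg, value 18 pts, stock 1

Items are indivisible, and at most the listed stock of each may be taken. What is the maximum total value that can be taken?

Top feasible selections:
- 1×A + 4×B: weight 32, value 119
- 1×A + 3×B: weight 27, value 99
- 4×B + 1×C: weight 32, value 98
- 1×A + 2×B + 1×C: weight 34, value 97
Best: 119 pts.

119 pts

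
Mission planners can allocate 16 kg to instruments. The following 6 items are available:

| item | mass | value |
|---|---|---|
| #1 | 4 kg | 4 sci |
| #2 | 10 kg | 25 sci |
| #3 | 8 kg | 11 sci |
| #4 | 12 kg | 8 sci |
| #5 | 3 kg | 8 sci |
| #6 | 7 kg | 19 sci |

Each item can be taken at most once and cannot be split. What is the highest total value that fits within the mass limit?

Check high-value combinations within 16 kg:
- #2+#5: mass 10+3=13, value 25+8=33
- #1+#5+#6: mass 4+3+7=14, value 4+8+19=31
- #3+#6: mass 8+7=15, value 11+19=30
Best: 33 sci.

33 sci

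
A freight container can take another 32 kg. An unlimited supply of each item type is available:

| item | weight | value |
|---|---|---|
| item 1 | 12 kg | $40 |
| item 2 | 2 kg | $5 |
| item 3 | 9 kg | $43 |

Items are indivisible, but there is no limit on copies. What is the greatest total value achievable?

Best value-per-unit is item 3 at 43/9; filling with it alone gives 3×43 = 129.
Optimal mix: 2×item 2 + 3×item 3 → weight 31, value 139.

$139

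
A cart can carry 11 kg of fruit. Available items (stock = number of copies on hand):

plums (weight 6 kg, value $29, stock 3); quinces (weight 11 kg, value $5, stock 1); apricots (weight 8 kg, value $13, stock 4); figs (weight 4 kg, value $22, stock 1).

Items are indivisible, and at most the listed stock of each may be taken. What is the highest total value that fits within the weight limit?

$51

Best selections within weight 11 and stock limits:
- 1×plums + 1×figs: weight 10, value 51
- 1×plums: weight 6, value 29
- 1×figs: weight 4, value 22
Best: $51.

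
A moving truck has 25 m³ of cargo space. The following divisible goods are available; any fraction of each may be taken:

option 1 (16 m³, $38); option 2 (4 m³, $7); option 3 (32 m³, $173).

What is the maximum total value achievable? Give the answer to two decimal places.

Take in order of value per unit:
- option 3 (173/32 per unit): 25 of 32 → value 25×173/32 = 135.1563, running total 135.16
Total 135.16.

135.16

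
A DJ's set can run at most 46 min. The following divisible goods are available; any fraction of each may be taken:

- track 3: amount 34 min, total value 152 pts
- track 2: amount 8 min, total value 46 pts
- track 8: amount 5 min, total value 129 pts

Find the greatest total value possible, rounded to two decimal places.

Take in order of value per unit:
- track 8 (129/5 per unit): all 5 → value 129, running total 129.00
- track 2 (46/8 per unit): all 8 → value 46, running total 175.00
- track 3 (152/34 per unit): 33 of 34 → value 33×152/34 = 147.5294, running total 322.53
Total 322.53.

322.53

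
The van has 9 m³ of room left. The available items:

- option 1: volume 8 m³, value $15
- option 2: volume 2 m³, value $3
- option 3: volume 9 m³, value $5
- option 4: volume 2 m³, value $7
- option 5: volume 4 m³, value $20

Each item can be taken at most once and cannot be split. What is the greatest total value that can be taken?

$30

Check high-value combinations within 9 m³:
- option 2+option 4+option 5: volume 2+2+4=8, value 3+7+20=30
- option 4+option 5: volume 2+4=6, value 7+20=27
- option 2+option 5: volume 2+4=6, value 3+20=23
- option 5: volume 4, value 20
Best: $30.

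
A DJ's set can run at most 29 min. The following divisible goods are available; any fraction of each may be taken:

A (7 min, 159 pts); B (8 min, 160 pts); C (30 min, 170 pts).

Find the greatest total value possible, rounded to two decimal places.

Take in order of value per unit:
- A (159/7 per unit): all 7 → value 159, running total 159.00
- B (160/8 per unit): all 8 → value 160, running total 319.00
- C (170/30 per unit): 14 of 30 → value 14×170/30 = 79.3333, running total 398.33
Total 398.33.

398.33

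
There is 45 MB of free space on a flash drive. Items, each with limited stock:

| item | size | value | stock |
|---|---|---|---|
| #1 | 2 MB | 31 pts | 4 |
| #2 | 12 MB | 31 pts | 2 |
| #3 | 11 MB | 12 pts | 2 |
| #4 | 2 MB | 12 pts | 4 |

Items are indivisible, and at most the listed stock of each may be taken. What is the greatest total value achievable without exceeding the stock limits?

Best selections within size 45 and stock limits:
- 4×#1 + 2×#2 + 4×#4: size 40, value 234
- 4×#1 + 2×#2 + 3×#4: size 38, value 222
- 4×#1 + 1×#2 + 1×#3 + 4×#4: size 39, value 215
- 4×#1 + 2×#2 + 2×#4: size 36, value 210
Best: 234 pts.

234 pts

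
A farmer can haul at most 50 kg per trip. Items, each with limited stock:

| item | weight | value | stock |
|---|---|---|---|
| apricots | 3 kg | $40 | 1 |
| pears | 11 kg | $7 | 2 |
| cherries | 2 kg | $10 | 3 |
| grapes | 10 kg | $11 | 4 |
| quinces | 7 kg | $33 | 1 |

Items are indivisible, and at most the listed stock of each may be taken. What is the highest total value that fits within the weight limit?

$136

Top feasible selections:
- 1×apricots + 3×cherries + 3×grapes + 1×quinces: weight 46, value 136
- 1×apricots + 1×pears + 3×cherries + 2×grapes + 1×quinces: weight 47, value 132
- 1×apricots + 2×pears + 3×cherries + 1×grapes + 1×quinces: weight 48, value 128
Best: $136.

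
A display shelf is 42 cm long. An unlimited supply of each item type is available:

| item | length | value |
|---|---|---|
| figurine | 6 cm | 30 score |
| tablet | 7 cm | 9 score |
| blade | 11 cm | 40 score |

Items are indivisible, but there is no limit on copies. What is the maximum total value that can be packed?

210 score

Best value-per-unit is figurine at 30/6, and filling with it alone uses length 7×6=42. No mix of the others beats 7×30 = 210.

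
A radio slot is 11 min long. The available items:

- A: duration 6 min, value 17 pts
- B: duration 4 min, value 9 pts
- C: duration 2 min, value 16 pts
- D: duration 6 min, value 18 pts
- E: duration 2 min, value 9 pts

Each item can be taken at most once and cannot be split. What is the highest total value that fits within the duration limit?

Check high-value combinations within 11 min:
- C+D+E: duration 2+6+2=10, value 16+18+9=43
- A+C+E: duration 6+2+2=10, value 17+16+9=42
- C+D: duration 2+6=8, value 16+18=34
Best: 43 pts.

43 pts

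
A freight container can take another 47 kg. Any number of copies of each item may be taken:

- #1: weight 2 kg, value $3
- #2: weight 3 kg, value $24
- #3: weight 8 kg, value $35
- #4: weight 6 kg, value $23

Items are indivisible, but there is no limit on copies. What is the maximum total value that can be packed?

$363

Best value-per-unit is #2 at 24/3; filling with it alone gives 15×24 = 360.
Optimal mix: 1×#1 + 15×#2 → weight 47, value 363.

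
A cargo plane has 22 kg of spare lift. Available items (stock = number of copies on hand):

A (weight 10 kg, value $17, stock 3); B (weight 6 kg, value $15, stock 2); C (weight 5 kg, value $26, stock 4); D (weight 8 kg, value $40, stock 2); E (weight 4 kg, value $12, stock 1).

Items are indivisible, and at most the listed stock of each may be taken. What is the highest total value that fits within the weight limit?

Top feasible selections:
- 1×C + 2×D: weight 21, value 106
- 4×C: weight 20, value 104
- 2×C + 1×D + 1×E: weight 22, value 104
- 1×B + 2×D: weight 22, value 95
Best: $106.

$106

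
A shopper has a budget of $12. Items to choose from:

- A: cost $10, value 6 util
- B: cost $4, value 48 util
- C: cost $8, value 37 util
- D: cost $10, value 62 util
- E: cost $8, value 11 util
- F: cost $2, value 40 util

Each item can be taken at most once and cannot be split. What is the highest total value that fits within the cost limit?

Check high-value combinations within $12:
- D+F: cost 10+2=12, value 62+40=102
- B+F: cost 4+2=6, value 48+40=88
- B+C: cost 4+8=12, value 48+37=85
Best: 102 util.

102 util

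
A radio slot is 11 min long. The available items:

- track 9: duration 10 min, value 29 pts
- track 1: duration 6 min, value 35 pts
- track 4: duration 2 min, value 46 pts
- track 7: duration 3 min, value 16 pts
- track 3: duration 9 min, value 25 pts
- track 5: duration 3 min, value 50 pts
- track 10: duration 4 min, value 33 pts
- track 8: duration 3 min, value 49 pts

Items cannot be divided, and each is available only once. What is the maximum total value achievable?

161 pts

Check high-value combinations within 11 min:
- track 4+track 7+track 5+track 8: duration 2+3+3+3=11, value 46+16+50+49=161
- track 4+track 5+track 8: duration 2+3+3=8, value 46+50+49=145
- track 5+track 10+track 8: duration 3+4+3=10, value 50+33+49=132
Best: 161 pts.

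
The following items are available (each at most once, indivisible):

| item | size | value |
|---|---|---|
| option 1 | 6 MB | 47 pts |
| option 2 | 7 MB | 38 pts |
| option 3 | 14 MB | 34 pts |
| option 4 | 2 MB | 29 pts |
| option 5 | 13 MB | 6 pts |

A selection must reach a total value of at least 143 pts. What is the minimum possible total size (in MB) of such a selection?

29

Subsets with value ≥ 143, sorted by total size:
- option 1+option 2+option 3+option 4: size 29, value 148
- option 1+option 2+option 3+option 4+option 5: size 42, value 154
Minimum size: 29 MB.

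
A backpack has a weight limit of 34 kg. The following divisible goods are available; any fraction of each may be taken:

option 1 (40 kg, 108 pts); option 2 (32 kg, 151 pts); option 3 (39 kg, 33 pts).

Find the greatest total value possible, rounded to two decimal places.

156.40

Take in order of value per unit:
- option 2 (151/32 per unit): all 32 → value 151, running total 151.00
- option 1 (108/40 per unit): 2 of 40 → value 2×108/40 = 5.4000, running total 156.40
Total 156.40.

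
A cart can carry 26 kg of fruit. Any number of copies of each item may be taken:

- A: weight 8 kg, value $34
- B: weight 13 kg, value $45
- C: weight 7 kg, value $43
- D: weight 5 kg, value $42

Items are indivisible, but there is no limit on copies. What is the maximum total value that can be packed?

$210

Best value-per-unit is D at 42/5, and filling with it alone uses weight 5×5=25. No mix of the others beats 5×42 = 210.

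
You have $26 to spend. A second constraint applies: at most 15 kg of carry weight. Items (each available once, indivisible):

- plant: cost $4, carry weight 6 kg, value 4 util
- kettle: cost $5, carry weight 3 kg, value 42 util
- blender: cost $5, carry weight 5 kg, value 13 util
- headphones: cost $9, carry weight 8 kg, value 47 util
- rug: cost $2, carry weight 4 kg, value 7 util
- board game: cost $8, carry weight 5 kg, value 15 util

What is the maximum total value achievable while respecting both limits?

Feasible sets respecting both limits:
- kettle+headphones+rug: cost 16, carry weight 15, value 96
- kettle+headphones: cost 14, carry weight 11, value 89
- kettle+blender+board game: cost 18, carry weight 13, value 70
- kettle+rug+board game: cost 15, carry weight 12, value 64
Best: 96 util.

96 util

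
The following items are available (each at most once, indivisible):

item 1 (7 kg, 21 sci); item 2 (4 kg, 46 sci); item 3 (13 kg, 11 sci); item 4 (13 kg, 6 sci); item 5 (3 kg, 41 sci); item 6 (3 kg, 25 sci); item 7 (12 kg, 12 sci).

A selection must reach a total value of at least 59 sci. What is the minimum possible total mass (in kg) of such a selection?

6

Subsets with value ≥ 59, sorted by total mass:
- item 5+item 6: mass 6, value 66
- item 2+item 5: mass 7, value 87
- item 2+item 6: mass 7, value 71
- item 2+item 5+item 6: mass 10, value 112
Minimum mass: 6 kg.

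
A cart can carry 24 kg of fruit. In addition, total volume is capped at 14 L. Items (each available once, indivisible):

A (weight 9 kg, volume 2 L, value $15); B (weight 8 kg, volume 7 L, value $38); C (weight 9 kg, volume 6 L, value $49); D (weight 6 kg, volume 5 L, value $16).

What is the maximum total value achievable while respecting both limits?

$87

Feasible sets respecting both limits:
- B+C: weight 17, volume 13, value 87
- A+C+D: weight 24, volume 13, value 80
- A+B+D: weight 23, volume 14, value 69
- C+D: weight 15, volume 11, value 65
Best: $87.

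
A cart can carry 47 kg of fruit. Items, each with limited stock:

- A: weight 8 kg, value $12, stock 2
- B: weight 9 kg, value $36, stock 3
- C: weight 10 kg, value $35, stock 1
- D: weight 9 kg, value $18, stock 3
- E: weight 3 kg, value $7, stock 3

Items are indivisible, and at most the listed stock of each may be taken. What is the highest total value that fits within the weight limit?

Best selections within weight 47 and stock limits:
- 3×B + 1×C + 3×E: weight 46, value 164
- 3×B + 1×C + 1×D: weight 46, value 161
Best: $164.

$164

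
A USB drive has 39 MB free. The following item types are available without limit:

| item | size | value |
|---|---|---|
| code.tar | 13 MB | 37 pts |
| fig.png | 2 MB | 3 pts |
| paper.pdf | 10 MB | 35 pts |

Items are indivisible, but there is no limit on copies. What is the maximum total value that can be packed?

117 pts

Best value-per-unit is paper.pdf at 35/10; filling with it alone gives 3×35 = 105.
Optimal mix: 4×fig.png + 3×paper.pdf → size 38, value 117.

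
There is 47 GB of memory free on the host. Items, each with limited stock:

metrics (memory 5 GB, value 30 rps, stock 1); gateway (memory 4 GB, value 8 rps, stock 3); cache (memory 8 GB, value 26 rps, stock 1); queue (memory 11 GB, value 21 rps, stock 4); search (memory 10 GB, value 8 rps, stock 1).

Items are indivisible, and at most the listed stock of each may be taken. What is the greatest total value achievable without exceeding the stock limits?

122 rps

Best selections within memory 47 and stock limits:
- 1×metrics + 3×gateway + 1×cache + 2×queue: memory 47, value 122
- 1×metrics + 1×cache + 3×queue: memory 46, value 119
- 1×metrics + 2×gateway + 1×cache + 2×queue: memory 43, value 114
- 1×metrics + 2×gateway + 3×queue: memory 46, value 109
Best: 122 rps.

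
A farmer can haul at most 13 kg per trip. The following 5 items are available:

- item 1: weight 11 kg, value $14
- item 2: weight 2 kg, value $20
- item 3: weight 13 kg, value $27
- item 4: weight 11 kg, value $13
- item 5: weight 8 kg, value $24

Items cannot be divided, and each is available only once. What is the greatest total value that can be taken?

$44

This is a 0/1 knapsack; check combinations near the capacity.
- item 2+item 5: weight 2+8=10, value 20+24=44
- item 1+item 2: weight 11+2=13, value 14+20=34
- item 2+item 4: weight 2+11=13, value 20+13=33
- item 3: weight 13, value 27
Best: $44.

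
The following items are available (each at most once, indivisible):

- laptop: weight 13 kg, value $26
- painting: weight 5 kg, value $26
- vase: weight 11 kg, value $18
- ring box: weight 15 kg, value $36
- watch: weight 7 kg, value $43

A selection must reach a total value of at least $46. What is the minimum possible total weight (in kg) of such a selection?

12

Subsets with value ≥ 46, sorted by total weight:
- painting+watch: weight 12, value 69
- vase+watch: weight 18, value 61
Minimum weight: 12 kg.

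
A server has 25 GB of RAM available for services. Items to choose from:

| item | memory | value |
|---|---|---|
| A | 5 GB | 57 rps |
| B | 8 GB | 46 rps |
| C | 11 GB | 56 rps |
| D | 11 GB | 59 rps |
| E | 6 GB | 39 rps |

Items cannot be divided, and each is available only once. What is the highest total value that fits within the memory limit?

Check high-value combinations within 25 GB:
- A+B+D: memory 5+8+11=24, value 57+46+59=162
- A+B+C: memory 5+8+11=24, value 57+46+56=159
- A+D+E: memory 5+11+6=22, value 57+59+39=155
Best: 162 rps.

162 rps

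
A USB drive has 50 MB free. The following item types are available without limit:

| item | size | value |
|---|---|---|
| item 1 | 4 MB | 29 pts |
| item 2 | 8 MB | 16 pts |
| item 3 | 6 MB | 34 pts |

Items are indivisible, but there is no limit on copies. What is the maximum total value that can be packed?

Best value-per-unit is item 1 at 29/4; filling with it alone gives 12×29 = 348.
Optimal mix: 11×item 1 + 1×item 3 → size 50, value 353.

353 pts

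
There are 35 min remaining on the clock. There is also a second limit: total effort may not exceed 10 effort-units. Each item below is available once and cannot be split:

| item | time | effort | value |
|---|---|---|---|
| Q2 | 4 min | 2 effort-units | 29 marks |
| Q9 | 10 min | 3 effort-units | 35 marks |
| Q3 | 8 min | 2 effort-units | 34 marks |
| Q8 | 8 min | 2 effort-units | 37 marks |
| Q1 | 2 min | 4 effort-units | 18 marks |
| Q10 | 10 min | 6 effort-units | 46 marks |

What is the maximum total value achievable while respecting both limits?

Feasible sets respecting both limits:
- Q2+Q9+Q3+Q8: time 30, effort 9, value 135
- Q2+Q3+Q8+Q1: time 22, effort 10, value 118
- Q3+Q8+Q10: time 26, effort 10, value 117
Best: 135 marks.

135 marks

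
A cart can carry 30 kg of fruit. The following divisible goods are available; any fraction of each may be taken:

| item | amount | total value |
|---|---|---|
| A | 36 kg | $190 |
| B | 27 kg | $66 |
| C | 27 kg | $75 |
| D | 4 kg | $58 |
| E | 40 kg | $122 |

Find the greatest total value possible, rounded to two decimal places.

195.22

Take in order of value per unit:
- D (58/4 per unit): all 4 → value 58, running total 58.00
- A (190/36 per unit): 26 of 36 → value 26×190/36 = 137.2222, running total 195.22
Total 195.22.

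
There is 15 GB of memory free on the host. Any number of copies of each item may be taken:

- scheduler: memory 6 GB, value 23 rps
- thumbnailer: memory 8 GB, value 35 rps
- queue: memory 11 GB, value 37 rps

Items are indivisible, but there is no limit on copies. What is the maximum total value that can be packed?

58 rps

Best value-per-unit is thumbnailer at 35/8; filling with it alone gives 1×35 = 35.
Optimal mix: 1×scheduler + 1×thumbnailer → memory 14, value 58.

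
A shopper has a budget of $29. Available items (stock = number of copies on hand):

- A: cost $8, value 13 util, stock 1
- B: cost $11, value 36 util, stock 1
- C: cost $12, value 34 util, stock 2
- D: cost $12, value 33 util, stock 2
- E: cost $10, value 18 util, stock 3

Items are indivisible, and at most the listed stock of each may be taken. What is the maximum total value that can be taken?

70 util

Best selections within cost 29 and stock limits:
- 1×B + 1×C: cost 23, value 70
- 1×B + 1×D: cost 23, value 69
- 2×C: cost 24, value 68
- 1×C + 1×D: cost 24, value 67
Best: 70 util.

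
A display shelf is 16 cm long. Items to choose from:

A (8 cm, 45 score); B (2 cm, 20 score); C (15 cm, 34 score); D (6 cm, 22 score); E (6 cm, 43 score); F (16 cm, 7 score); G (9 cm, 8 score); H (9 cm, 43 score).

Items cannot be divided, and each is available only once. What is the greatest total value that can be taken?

Check high-value combinations within 16 cm:
- A+B+E: length 8+2+6=16, value 45+20+43=108
- A+E: length 8+6=14, value 45+43=88
- A+B+D: length 8+2+6=16, value 45+20+22=87
- E+H: length 6+9=15, value 43+43=86
Best: 108 score.

108 score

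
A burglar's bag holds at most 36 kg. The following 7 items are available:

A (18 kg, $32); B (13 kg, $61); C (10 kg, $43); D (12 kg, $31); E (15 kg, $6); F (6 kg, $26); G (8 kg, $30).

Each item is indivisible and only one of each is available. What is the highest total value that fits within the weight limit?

Check high-value combinations within 36 kg:
- B+C+D: weight 13+10+12=35, value 61+43+31=135
- B+C+G: weight 13+10+8=31, value 61+43+30=134
- B+C+F: weight 13+10+6=29, value 61+43+26=130
Best: $135.

$135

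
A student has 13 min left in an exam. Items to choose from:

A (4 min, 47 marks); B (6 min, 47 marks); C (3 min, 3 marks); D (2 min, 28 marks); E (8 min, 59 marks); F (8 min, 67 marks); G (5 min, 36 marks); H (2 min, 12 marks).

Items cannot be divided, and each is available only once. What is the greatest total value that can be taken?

This is a 0/1 knapsack; check combinations near the capacity.
- A+D+G+H: time 4+2+5+2=13, value 47+28+36+12=123
- A+B+D: time 4+6+2=12, value 47+47+28=122
- A+F: time 4+8=12, value 47+67=114
- A+D+G: time 4+2+5=11, value 47+28+36=111
- B+D+G: time 6+2+5=13, value 47+28+36=111
Best: 123 marks.

123 marks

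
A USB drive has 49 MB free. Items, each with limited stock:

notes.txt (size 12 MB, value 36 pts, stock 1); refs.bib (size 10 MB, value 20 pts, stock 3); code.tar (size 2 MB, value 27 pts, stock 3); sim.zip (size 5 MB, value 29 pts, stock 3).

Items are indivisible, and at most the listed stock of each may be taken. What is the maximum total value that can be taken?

224 pts

Top feasible selections:
- 1×notes.txt + 1×refs.bib + 3×code.tar + 3×sim.zip: size 43, value 224
- 1×notes.txt + 2×refs.bib + 3×code.tar + 2×sim.zip: size 48, value 215
Best: 224 pts.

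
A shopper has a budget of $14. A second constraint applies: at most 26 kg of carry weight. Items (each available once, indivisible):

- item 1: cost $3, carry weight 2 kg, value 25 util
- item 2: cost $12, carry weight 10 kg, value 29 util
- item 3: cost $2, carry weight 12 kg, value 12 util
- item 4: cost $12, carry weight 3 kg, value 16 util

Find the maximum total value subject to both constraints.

41 util

Feasible sets respecting both limits:
- item 2+item 3: cost 14, carry weight 22, value 41
- item 1+item 3: cost 5, carry weight 14, value 37
- item 2: cost 12, carry weight 10, value 29
Best: 41 util.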